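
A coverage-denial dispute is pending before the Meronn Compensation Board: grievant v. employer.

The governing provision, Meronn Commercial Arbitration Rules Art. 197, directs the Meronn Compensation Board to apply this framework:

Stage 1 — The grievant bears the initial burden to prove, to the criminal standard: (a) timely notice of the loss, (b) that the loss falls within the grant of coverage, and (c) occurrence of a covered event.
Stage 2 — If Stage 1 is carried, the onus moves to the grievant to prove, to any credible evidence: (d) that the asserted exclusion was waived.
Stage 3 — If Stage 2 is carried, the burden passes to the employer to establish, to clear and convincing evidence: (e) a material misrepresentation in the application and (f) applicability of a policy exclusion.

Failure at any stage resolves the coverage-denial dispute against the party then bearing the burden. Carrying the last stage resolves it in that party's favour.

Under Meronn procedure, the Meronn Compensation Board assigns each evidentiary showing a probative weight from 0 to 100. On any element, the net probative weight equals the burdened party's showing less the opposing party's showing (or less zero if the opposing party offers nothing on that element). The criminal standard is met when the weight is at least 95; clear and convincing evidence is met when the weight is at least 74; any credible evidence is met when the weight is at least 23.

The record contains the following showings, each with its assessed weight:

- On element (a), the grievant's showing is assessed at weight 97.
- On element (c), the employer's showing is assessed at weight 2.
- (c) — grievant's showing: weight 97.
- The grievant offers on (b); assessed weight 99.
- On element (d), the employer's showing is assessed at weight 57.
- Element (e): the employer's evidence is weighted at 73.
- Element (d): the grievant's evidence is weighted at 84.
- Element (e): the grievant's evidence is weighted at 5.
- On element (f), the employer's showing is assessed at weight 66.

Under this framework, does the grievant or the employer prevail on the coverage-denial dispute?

grievant

At Stage 1 the grievant must meet the criminal standard (weight is at least 95): on (a) the weight is 97, which does reach 95, so (a) meets the standard; on (b) the weight is 99, which does reach 95, so (b) meets the standard; on (c) the weight is 97 less the opposing 2 gives net 95, ≥ 95, so (c) meets the standard.
  Stage 1 carried; the burden remains with the grievant.
At Stage 2 the grievant must meet any credible evidence (weight is at least 23): on (d) the weight is 84 less the opposing 57 gives net 27, ≥ 23, so (d) meets the standard.
  All elements met. The burden passes to the employer.
At Stage 3 the employer must meet clear and convincing evidence (weight is at least 74): on (e) the weight is 73 less the opposing 5 gives net 68, < 74, so (e) does not meet the standard; on (f) the weight is 66, which does not reach 74, so (f) does not meet the standard.
  The employer does not carry Stage 3.
So the grievant prevails.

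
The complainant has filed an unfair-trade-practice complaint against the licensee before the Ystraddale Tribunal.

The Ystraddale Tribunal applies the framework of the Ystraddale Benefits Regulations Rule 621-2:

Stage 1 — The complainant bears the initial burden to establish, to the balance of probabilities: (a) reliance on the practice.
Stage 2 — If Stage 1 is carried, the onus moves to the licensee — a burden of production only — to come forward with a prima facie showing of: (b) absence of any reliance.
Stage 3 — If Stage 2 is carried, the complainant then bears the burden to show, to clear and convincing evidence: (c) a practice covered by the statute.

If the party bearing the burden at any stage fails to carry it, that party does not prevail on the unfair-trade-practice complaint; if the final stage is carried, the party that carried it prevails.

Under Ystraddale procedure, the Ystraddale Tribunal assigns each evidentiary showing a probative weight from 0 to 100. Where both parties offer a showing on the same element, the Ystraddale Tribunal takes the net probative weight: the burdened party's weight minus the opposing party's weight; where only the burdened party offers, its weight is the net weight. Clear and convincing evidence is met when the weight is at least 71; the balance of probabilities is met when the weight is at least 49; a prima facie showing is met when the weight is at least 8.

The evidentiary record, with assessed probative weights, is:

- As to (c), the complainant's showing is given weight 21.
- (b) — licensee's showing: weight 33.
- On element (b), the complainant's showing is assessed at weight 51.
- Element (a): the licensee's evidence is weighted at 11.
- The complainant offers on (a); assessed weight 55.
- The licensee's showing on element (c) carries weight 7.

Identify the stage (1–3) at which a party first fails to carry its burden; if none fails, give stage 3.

Stage 1 — burden on complainant; standard: the balance of probabilities (weight is at least 49).
    (a): 55 − 11 = 44 < 49 [not met]
  The complainant does not carry Stage 1.
So the licensee prevails.

stage 1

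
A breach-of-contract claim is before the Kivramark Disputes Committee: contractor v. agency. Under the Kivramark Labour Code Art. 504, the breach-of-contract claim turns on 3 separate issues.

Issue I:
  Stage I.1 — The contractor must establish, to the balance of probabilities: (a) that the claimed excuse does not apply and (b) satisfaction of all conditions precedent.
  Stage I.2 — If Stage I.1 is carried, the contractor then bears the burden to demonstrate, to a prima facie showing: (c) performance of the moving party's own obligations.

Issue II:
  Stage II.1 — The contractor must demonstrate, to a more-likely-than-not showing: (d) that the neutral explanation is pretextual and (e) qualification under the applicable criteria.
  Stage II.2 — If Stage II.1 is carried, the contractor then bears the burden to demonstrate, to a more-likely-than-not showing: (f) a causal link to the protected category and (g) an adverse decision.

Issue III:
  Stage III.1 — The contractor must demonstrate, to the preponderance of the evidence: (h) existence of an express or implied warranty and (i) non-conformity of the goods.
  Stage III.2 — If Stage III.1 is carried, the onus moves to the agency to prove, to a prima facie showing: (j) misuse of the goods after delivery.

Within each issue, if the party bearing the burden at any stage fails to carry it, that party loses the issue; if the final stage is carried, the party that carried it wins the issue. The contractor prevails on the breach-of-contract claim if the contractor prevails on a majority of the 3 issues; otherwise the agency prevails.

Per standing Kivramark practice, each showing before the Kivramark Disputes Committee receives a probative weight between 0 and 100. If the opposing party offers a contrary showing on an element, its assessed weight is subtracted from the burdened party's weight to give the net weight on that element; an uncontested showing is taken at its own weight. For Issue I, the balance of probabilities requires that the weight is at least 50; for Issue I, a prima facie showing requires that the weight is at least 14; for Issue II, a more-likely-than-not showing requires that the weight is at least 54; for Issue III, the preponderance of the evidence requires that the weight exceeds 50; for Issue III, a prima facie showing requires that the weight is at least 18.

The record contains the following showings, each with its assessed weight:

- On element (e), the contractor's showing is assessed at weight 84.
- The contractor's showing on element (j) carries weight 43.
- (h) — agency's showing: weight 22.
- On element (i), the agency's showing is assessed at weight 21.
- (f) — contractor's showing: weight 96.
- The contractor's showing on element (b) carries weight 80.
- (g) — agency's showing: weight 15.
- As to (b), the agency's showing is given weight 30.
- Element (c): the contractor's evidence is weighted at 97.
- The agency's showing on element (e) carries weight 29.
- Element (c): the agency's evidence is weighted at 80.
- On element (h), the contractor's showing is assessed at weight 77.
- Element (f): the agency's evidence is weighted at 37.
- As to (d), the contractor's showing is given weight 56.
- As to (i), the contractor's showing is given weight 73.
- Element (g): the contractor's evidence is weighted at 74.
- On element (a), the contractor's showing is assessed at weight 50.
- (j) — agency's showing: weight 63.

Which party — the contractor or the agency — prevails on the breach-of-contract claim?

contractor

— Issue I —
Stage I.1 (contractor, the balance of probabilities, weight is at least 50): (a) 50 ≥ 50 — meets; (b) net 80−30=50 ≥ 50 — meets.
  Stage I.1 carried; the burden remains with the contractor.
Stage I.2 (contractor, a prima facie showing, weight is at least 14): (c) net 97−80=17 ≥ 14 — meets.
  All elements met at the final stage.
Every stage carried; the contractor prevails on this issue.
— Issue II —
Stage II.1 — burden on contractor; standard: a more-likely-than-not showing (weight is at least 54).
    (d): 56 ≥ 54 [met]
    (e): 84 − 29 = 55 ≥ 54 [met]
  All elements met. The contractor retains the burden for Stage II.2.
Stage II.2 — burden on contractor; standard: a more-likely-than-not showing (weight is at least 54).
    (f): 96 − 37 = 59 ≥ 54 [met]
    (g): 74 − 15 = 59 ≥ 54 [met]
  All elements met at the final stage.
All stages carried — the contractor prevails on this issue.
— Issue III —
Stage III.1 — burden on contractor; standard: the preponderance of the evidence (weight exceeds 50).
    (h): 77 − 22 = 55 > 50 [met]
    (i): 73 − 21 = 52 > 50 [met]
  Stage III.1 is satisfied; the onus moves to the agency.
Stage III.2 — burden on agency; standard: a prima facie showing (weight is at least 18).
    (j): 63 − 43 = 20 ≥ 18 [met]
  All elements met at the final stage.
With every stage satisfied, the agency prevails on this issue.
Per-issue: Issue I → contractor; Issue II → contractor; Issue III → agency. The contractor must prevail on a majority of issues; overall, the contractor prevails.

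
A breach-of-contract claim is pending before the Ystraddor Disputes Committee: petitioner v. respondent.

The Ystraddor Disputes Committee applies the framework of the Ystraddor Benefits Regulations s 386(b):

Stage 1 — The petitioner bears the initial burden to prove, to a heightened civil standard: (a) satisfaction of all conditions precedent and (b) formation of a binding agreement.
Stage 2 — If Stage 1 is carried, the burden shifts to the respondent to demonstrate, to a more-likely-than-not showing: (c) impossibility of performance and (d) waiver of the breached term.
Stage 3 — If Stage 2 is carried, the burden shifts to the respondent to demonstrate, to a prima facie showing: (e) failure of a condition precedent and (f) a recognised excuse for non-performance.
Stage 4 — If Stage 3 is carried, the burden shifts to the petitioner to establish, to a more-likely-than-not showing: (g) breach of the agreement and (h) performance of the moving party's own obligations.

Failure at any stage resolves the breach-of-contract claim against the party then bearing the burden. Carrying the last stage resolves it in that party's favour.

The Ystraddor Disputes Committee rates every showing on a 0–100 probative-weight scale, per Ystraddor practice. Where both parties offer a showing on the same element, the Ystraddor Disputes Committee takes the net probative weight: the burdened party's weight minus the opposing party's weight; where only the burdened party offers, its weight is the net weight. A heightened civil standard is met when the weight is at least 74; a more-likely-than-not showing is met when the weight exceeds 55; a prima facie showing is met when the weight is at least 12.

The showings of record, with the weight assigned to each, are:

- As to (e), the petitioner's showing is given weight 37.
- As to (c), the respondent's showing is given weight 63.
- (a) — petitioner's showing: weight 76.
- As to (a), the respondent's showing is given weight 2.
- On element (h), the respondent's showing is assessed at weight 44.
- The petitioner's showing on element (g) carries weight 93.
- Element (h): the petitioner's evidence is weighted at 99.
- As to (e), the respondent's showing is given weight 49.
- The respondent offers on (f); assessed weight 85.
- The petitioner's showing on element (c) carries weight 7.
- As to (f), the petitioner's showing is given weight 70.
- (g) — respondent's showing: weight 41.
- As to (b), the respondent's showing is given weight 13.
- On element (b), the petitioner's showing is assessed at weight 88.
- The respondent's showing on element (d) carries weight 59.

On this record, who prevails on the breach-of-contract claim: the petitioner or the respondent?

respondent

At Stage 1 the petitioner must meet a heightened civil standard (weight is at least 74): on (a) the weight is 76 less the opposing 2 gives net 74, which does reach 74, so (a) meets the standard; on (b) the weight is 88 less the opposing 13 gives net 75, which does reach 74, so (b) meets the standard.
  All elements met. The burden passes to the respondent.
At Stage 2 the respondent must meet a more-likely-than-not showing (weight exceeds 55): on (c) the weight is 63 less the opposing 7 gives net 56, which does exceed 55, so (c) meets the standard; on (d) the weight is 59, which does exceed 55, so (d) meets the standard.
  Stage 2 is satisfied; the respondent continues to bear the burden.
At Stage 3 the respondent must meet a prima facie showing (weight is at least 12): on (e) the weight is 49 less the opposing 37 gives net 12, ≥ 12, so (e) meets the standard; on (f) the weight is 85 less the opposing 70 gives net 15, which does reach 12, so (f) meets the standard.
  All elements met. The burden passes to the petitioner.
At Stage 4 the petitioner must meet a more-likely-than-not showing (weight exceeds 55): on (g) the weight is 93 less the opposing 41 gives net 52, ≤ 55, so (g) does not meet the standard; on (h) the weight is 99 less the opposing 44 gives net 55, ≤ 55, so (h) does not meet the standard.
  Not every element is met, so the petitioner fails to carry Stage 4.
So the respondent prevails.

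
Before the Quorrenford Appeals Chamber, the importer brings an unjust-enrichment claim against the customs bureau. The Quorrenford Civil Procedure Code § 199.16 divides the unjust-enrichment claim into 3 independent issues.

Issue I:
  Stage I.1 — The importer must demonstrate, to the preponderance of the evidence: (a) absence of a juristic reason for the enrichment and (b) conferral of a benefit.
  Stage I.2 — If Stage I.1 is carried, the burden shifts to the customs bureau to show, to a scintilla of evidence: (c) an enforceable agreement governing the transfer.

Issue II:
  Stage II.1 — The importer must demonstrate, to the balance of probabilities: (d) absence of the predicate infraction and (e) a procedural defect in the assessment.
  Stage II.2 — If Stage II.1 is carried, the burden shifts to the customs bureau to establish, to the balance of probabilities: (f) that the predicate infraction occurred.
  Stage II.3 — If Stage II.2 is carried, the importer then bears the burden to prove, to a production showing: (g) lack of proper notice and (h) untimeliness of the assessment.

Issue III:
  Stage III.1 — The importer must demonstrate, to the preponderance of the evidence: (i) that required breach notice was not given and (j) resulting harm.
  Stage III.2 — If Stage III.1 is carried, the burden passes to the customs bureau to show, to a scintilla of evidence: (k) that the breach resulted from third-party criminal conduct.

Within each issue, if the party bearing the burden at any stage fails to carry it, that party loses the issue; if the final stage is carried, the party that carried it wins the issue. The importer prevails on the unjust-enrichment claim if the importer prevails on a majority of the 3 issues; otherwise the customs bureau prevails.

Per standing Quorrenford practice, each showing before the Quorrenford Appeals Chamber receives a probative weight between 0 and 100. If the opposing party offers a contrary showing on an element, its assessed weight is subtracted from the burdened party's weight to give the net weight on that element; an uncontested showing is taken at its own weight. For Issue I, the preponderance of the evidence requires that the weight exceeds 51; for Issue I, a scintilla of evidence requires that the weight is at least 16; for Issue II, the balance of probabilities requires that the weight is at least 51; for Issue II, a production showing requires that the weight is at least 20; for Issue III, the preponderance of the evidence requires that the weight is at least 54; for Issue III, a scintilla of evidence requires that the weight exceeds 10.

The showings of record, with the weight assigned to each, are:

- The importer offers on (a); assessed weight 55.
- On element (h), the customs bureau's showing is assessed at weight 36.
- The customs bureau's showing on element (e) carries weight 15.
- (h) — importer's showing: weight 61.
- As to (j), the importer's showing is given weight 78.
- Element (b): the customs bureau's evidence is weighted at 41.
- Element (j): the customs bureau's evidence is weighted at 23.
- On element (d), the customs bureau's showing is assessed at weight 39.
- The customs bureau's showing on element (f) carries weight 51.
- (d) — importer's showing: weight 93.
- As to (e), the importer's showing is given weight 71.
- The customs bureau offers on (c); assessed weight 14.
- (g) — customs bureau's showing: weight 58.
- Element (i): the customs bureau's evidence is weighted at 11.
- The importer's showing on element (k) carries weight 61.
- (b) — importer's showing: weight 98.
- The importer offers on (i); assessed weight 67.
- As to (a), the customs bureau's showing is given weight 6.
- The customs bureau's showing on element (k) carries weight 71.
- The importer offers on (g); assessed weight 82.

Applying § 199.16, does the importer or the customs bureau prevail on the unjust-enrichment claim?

— Issue I —
Stage I.1 (importer, the preponderance of the evidence, weight exceeds 51): (a) net 55−6=49 ≤ 51 — fails; (b) net 98−41=57 > 51 — meets.
  Not every element is met, so the importer fails to carry Stage I.1.
The customs bureau prevails on this issue.
— Issue II —
Stage II.1 (importer, the balance of probabilities, weight is at least 51): (d) net 93−39=54 ≥ 51 — meets; (e) net 71−15=56 ≥ 51 — meets.
  Stage II.1 is satisfied; the onus moves to the customs bureau.
Stage II.2 (customs bureau, the balance of probabilities, weight is at least 51): (f) 51 ≥ 51 — meets.
  Stage II.2 is satisfied; the onus moves to the importer.
Stage II.3 (importer, a production showing, weight is at least 20): (g) net 82−58=24 ≥ 20 — meets; (h) net 61−36=25 ≥ 20 — meets.
  The importer carries the last stage.
All stages carried — the importer prevails on this issue.
— Issue III —
At Stage III.1 the importer must meet the preponderance of the evidence (weight is at least 54): on (i) the weight is 67 less the opposing 11 gives net 56, ≥ 54, so (i) meets the standard; on (j) the weight is 78 less the opposing 23 gives net 55, which does reach 54, so (j) meets the standard.
  Stage III.1 is satisfied; the onus moves to the customs bureau.
At Stage III.2 the customs bureau must meet a scintilla of evidence (weight exceeds 10): on (k) the weight is 71 less the opposing 61 gives net 10, which does not exceed 10, so (k) does not meet the standard.
  Stage III.2 not carried; the customs bureau fails its burden.
The importer prevails on this issue.
Per-issue: Issue I → customs bureau; Issue II → importer; Issue III → importer. The importer must prevail on a majority of issues; overall, the importer prevails.

importer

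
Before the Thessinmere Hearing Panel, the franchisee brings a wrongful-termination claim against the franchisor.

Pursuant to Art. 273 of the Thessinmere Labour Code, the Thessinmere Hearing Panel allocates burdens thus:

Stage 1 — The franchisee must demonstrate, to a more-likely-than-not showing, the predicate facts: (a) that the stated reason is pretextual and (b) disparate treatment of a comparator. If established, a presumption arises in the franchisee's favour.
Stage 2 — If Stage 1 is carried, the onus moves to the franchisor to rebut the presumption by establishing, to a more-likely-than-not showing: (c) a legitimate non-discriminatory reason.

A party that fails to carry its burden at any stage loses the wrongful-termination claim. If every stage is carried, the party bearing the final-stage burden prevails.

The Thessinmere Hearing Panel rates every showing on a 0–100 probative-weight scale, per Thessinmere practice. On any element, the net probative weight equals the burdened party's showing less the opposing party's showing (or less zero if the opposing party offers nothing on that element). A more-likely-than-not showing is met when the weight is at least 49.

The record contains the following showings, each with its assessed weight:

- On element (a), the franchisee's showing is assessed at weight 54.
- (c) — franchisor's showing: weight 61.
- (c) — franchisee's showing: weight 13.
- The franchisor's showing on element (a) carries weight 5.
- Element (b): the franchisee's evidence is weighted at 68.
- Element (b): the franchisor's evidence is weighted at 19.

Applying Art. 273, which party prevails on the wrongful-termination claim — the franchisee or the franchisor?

Stage 1 — burden on franchisee; standard: a more-likely-than-not showing (weight is at least 49).
    (a): 54 − 5 = 49 ≥ 49 [met]
    (b): 68 − 19 = 49 ≥ 49 [met]
  All elements met. The burden passes to the franchisor.
Stage 2 — burden on franchisor; standard: a more-likely-than-not showing (weight is at least 49).
    (c): 61 − 13 = 48 < 49 [not met]
  Stage 2 not carried; the franchisor fails its burden.
The franchisee prevails.

franchisee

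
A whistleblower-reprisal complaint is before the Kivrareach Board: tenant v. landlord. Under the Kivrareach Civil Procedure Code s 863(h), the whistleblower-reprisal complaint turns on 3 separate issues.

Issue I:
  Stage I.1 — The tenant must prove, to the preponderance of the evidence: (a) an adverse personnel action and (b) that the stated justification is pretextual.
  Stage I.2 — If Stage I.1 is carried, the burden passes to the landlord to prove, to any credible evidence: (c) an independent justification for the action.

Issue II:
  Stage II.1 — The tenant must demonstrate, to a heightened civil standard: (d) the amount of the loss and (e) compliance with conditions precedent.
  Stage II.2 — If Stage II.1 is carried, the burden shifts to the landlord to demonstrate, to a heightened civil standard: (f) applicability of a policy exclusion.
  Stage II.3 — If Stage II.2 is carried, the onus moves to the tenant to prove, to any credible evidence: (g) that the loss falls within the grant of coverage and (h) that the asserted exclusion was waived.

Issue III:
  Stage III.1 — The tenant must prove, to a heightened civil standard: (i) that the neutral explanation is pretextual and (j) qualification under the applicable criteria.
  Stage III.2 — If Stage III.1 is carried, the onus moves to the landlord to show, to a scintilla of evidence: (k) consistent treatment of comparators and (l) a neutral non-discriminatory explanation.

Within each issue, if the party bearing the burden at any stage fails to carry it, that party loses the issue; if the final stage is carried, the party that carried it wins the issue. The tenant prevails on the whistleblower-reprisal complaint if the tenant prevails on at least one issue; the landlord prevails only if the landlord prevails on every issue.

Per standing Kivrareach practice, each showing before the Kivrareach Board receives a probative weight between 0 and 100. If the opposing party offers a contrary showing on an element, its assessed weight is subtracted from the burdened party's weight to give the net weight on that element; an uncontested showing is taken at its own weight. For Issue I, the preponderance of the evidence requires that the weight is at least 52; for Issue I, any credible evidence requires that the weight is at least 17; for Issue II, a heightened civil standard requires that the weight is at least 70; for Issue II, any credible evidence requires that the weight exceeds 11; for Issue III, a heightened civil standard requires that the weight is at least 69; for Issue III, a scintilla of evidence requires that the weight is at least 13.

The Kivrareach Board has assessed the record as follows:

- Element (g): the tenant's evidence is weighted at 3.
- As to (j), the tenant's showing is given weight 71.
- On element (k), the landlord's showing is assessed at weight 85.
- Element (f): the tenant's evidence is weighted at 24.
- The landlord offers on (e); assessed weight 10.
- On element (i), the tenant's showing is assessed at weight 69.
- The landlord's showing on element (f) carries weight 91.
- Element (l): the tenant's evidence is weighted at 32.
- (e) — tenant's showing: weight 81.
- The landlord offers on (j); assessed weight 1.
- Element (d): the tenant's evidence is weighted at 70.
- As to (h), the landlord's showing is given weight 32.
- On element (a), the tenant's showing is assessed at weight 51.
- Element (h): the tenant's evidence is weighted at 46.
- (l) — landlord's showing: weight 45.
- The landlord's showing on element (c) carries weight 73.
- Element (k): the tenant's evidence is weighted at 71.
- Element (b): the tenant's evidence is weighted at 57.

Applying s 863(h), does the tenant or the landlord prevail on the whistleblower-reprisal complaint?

tenant

— Issue I —
At Stage I.1 the tenant must meet the preponderance of the evidence (weight is at least 52): on (a) the weight is 51, < 52, so (a) does not meet the standard; on (b) the weight is 57, ≥ 52, so (b) meets the standard.
  The tenant does not carry Stage I.1.
The analysis ends at Stage I.1; the landlord prevails on this issue.
— Issue II —
Stage II.1 (tenant, a heightened civil standard, weight is at least 70): (d) 70 ≥ 70 — meets; (e) net 81−10=71 ≥ 70 — meets.
  Stage II.1 carried; the burden shifts to the landlord.
Stage II.2 (landlord, a heightened civil standard, weight is at least 70): (f) net 91−24=67 < 70 — fails.
  Not every element is met, so the landlord fails to carry Stage II.2.
So the tenant prevails on this issue.
— Issue III —
Stage III.1 — burden on tenant; standard: a heightened civil standard (weight is at least 69).
    (i): 69 ≥ 69 [met]
    (j): 71 − 1 = 70 ≥ 69 [met]
  The tenant carries Stage III.1; the landlord now bears the burden.
Stage III.2 — burden on landlord; standard: a scintilla of evidence (weight is at least 13).
    (k): 85 − 71 = 14 ≥ 13 [met]
    (l): 45 − 32 = 13 ≥ 13 [met]
  The landlord carries the last stage.
With every stage satisfied, the landlord prevails on this issue.
Per-issue: Issue I → landlord; Issue II → tenant; Issue III → landlord. The tenant must prevail on at least one issue; overall, the tenant prevails.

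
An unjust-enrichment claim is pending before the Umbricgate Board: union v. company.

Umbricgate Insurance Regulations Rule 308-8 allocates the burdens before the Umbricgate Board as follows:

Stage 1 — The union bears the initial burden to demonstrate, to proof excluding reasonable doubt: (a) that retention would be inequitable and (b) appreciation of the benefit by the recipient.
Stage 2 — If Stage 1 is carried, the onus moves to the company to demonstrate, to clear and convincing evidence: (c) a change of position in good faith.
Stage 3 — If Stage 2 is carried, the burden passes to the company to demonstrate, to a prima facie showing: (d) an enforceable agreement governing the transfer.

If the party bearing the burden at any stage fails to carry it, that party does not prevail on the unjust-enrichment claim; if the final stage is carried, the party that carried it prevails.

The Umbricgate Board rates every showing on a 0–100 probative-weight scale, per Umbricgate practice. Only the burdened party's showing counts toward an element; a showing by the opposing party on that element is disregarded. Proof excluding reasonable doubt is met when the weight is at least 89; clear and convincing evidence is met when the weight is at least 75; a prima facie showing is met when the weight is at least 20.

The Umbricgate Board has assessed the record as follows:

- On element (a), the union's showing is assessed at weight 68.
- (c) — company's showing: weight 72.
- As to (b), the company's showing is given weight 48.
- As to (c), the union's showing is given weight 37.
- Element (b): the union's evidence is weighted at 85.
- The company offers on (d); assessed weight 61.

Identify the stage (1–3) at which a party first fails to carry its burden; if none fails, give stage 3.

Stage 1 — burden on union; standard: proof excluding reasonable doubt (weight is at least 89).
    (a): 68 < 89 [not met]
    (b): 85 (company's 48 disregarded) < 89 [not met]
  Stage 1 not carried; the union fails its burden.
So the company prevails.

stage 1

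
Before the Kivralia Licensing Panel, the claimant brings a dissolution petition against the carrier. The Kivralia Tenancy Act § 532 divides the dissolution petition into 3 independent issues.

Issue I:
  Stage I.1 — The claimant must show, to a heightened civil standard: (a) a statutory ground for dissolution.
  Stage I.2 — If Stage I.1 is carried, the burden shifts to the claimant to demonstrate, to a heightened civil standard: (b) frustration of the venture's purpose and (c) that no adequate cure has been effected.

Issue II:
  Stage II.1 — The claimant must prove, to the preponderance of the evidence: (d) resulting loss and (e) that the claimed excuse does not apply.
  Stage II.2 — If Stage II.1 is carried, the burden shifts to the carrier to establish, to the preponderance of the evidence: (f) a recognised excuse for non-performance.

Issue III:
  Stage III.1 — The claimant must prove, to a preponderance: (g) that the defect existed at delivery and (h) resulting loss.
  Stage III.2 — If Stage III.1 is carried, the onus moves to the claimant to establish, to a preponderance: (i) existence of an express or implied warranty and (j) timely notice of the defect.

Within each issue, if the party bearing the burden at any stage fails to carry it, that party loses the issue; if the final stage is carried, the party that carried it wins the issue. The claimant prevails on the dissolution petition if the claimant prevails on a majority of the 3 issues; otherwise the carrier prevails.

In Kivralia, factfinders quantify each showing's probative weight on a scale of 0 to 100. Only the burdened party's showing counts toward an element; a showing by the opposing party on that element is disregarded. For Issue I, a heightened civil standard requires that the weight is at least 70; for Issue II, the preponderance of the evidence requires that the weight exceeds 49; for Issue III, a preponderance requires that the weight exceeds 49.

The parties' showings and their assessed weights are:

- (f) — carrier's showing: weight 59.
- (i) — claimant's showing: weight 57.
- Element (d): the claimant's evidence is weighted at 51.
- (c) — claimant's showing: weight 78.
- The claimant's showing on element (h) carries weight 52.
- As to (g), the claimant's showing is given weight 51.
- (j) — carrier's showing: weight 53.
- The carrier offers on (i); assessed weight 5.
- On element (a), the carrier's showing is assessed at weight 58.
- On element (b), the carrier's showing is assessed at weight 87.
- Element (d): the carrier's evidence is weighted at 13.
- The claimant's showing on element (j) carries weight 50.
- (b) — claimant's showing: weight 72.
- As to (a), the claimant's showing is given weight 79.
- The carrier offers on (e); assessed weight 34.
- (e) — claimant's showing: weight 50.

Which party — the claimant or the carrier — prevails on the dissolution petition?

claimant

— Issue I —
Stage I.1 (claimant, a heightened civil standard, weight is at least 70): (a) 79 (carrier's 58 disregarded) ≥ 70 — meets.
  Stage I.1 is satisfied; the claimant continues to bear the burden.
Stage I.2 (claimant, a heightened civil standard, weight is at least 70): (b) 72 (carrier's 87 disregarded) ≥ 70 — meets; (c) 78 ≥ 70 — meets.
  The claimant carries the last stage.
With every stage satisfied, the claimant prevails on this issue.
— Issue II —
At Stage II.1 the claimant must meet the preponderance of the evidence (weight exceeds 49): on (d) the weight is 51 (the carrier's 13 is given no effect), which does exceed 49, so (d) meets the standard; on (e) the weight is 50 (the carrier's 34 is given no effect), which does exceed 49, so (e) meets the standard.
  All elements met. The burden passes to the carrier.
At Stage II.2 the carrier must meet the preponderance of the evidence (weight exceeds 49): on (f) the weight is 59, > 49, so (f) meets the standard.
  Stage II.2 carried; the final stage is satisfied.
With every stage satisfied, the carrier prevails on this issue.
— Issue III —
At Stage III.1 the claimant must meet a preponderance (weight exceeds 49): on (g) the weight is 51, > 49, so (g) meets the standard; on (h) the weight is 52, which does exceed 49, so (h) meets the standard.
  All elements met. The claimant retains the burden for Stage III.2.
At Stage III.2 the claimant must meet a preponderance (weight exceeds 49): on (i) the weight is 57 (the carrier's 5 is given no effect), > 49, so (i) meets the standard; on (j) the weight is 50 (the carrier's 53 is given no effect), > 49, so (j) meets the standard.
  All elements met at the final stage.
All stages carried — the claimant prevails on this issue.
Per-issue: Issue I → claimant; Issue II → carrier; Issue III → claimant. The claimant must prevail on a majority of issues; overall, the claimant prevails.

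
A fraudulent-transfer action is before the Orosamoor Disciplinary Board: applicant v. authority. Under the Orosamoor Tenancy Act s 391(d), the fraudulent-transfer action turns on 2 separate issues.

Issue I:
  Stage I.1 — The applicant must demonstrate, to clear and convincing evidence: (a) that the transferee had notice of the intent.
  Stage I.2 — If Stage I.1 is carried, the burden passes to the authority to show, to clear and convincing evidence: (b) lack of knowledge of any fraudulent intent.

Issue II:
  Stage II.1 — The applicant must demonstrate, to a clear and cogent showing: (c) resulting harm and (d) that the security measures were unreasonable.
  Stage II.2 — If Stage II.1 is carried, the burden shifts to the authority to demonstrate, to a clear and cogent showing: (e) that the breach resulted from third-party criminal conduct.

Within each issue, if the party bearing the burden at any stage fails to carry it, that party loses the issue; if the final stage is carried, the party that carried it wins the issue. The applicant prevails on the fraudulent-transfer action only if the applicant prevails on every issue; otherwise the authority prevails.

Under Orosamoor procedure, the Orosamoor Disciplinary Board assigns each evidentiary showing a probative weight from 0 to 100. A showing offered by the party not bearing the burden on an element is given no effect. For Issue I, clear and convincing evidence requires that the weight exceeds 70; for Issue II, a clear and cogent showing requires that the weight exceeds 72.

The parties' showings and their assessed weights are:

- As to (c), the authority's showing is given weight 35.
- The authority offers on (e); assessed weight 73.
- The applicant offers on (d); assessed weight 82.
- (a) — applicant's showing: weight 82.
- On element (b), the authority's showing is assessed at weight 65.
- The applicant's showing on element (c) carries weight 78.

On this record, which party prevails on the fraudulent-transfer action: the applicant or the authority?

— Issue I —
Stage I.1 — burden on applicant; standard: clear and convincing evidence (weight exceeds 70).
    (a): 82 > 70 [met]
  Stage I.1 is satisfied; the onus moves to the authority.
Stage I.2 — burden on authority; standard: clear and convincing evidence (weight exceeds 70).
    (b): 65 ≤ 70 [not met]
  Not every element is met, so the authority fails to carry Stage I.2.
The analysis ends at Stage I.2; the applicant prevails on this issue.
— Issue II —
Stage II.1 (applicant, a clear and cogent showing, weight exceeds 72): (c) 78 (authority's 35 disregarded) > 72 — meets; (d) 82 > 72 — meets.
  Stage II.1 is satisfied; the onus moves to the authority.
Stage II.2 (authority, a clear and cogent showing, weight exceeds 72): (e) 73 > 72 — meets.
  All elements met at the final stage.
With every stage satisfied, the authority prevails on this issue.
Per-issue: Issue I → applicant; Issue II → authority. The applicant must prevail on every issue; overall, the authority prevails.

authority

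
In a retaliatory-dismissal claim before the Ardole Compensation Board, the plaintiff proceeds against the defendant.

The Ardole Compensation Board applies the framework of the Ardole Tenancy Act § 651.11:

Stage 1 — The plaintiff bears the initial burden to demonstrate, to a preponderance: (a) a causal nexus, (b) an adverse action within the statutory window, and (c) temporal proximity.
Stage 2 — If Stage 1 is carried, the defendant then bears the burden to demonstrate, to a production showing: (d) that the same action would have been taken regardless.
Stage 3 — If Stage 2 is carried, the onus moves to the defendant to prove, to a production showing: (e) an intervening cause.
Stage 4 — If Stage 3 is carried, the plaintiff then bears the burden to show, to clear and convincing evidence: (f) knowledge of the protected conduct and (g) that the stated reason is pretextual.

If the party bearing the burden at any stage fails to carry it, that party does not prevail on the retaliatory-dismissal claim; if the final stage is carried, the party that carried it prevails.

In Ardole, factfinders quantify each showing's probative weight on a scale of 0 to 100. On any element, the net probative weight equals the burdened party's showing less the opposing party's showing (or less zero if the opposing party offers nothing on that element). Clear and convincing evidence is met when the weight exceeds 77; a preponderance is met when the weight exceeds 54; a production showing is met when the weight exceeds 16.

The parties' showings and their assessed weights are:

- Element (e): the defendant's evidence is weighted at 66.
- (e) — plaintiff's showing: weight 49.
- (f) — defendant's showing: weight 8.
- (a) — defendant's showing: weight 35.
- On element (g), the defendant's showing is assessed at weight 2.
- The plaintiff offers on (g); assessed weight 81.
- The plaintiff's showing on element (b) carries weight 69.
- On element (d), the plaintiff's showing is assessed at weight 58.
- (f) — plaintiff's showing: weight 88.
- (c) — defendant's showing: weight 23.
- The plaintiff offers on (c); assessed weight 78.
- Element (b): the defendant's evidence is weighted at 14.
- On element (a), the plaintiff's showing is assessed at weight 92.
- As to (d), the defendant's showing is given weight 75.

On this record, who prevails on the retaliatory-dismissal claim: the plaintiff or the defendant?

plaintiff

Stage 1 (plaintiff, a preponderance, weight exceeds 54): (a) net 92−35=57 > 54 — meets; (b) net 69−14=55 > 54 — meets; (c) net 78−23=55 > 54 — meets.
  The plaintiff carries Stage 1; the defendant now bears the burden.
Stage 2 (defendant, a production showing, weight exceeds 16): (d) net 75−58=17 > 16 — meets.
  Stage 2 is satisfied; the defendant continues to bear the burden.
Stage 3 (defendant, a production showing, weight exceeds 16): (e) net 66−49=17 > 16 — meets.
  The defendant carries Stage 3; the plaintiff now bears the burden.
Stage 4 (plaintiff, clear and convincing evidence, weight exceeds 77): (f) net 88−8=80 > 77 — meets; (g) net 81−2=79 > 77 — meets.
  Stage 4 carried; the final stage is satisfied.
Every stage carried; the plaintiff prevails.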